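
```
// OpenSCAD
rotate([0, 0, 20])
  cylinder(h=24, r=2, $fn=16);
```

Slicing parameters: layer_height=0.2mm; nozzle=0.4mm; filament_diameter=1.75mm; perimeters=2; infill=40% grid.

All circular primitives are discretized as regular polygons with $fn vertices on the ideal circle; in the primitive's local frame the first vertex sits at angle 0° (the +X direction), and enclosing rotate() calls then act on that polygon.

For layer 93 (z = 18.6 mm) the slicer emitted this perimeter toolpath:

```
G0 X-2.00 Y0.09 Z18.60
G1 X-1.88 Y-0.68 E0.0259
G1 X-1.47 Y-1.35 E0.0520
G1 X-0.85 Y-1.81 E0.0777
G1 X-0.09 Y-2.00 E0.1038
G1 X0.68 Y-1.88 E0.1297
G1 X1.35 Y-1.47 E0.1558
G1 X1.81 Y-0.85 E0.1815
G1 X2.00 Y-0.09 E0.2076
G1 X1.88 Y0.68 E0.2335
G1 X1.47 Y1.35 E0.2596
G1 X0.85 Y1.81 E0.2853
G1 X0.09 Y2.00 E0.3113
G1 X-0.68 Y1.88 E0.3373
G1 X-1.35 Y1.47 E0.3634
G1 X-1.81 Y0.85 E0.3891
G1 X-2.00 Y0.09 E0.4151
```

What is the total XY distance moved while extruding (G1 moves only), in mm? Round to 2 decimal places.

12.48 mm

Sum the Euclidean lengths of each G1 segment: total = 12.48 mm.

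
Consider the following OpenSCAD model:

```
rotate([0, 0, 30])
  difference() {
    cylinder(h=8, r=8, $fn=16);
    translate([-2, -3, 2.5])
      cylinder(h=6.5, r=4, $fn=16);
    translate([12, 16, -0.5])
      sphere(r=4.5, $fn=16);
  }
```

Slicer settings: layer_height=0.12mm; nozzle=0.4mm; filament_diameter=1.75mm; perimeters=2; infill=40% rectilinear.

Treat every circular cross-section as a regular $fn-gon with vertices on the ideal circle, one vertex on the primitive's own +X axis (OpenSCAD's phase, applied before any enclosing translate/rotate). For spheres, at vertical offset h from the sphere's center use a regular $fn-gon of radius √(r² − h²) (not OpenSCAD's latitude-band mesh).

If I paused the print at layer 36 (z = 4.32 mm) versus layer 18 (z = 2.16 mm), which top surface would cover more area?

layer 18 (z = 2.16 mm)

Layer 36 (z = 4.32): the cylinder: section is a regular 16-gon, circumradius r=8 (area = (16/2)·8.000²·sin(360°/16) = 195.93 mm²); the cylinder at (-2, -3): section is a regular 16-gon, circumradius r=4 (area = (16/2)·4.000²·sin(360°/16) = 48.98 mm²); the sphere at (12, 16) is not intersected at this z (|z−center|=4.820 > r=4.5); Taking the first minus the rest: starting from the r=8 cylinder (195.93 mm²), the r=4 cylinder at (-2, -3) lies wholly inside it (removes its full 48.98 mm² and its 24.97 mm outline becomes a hole wall) — area = 146.95 mm²; (whole slice rotated 30° about Z — lengths, areas and connectivity unchanged). So its area = 146.95 mm². Layer 18 (z = 2.16): the cylinder: section is a regular 16-gon, circumradius r=8 (area = (16/2)·8.000²·sin(360°/16) = 195.93 mm²); the cylinder at (-2, -3) is absent (z outside [2.5, 9]); the sphere at (12, 16): section is a regular 16-gon, circumradius = √(r²−h²) = √(4.5²−2.66²) = 3.630 (area = (16/2)·3.630²·sin(360°/16) = 40.33 mm²); After the difference (first − rest): starting from the r=8 cylinder (195.93 mm²), the r=4.5 sphere at (12, 16) misses the remaining region (no effect) — area = 195.93 mm²; (whole slice rotated 30° about Z — lengths, areas and connectivity unchanged). So its area = 195.93 mm². Layer 18 is larger (195.93 vs 146.95 mm²).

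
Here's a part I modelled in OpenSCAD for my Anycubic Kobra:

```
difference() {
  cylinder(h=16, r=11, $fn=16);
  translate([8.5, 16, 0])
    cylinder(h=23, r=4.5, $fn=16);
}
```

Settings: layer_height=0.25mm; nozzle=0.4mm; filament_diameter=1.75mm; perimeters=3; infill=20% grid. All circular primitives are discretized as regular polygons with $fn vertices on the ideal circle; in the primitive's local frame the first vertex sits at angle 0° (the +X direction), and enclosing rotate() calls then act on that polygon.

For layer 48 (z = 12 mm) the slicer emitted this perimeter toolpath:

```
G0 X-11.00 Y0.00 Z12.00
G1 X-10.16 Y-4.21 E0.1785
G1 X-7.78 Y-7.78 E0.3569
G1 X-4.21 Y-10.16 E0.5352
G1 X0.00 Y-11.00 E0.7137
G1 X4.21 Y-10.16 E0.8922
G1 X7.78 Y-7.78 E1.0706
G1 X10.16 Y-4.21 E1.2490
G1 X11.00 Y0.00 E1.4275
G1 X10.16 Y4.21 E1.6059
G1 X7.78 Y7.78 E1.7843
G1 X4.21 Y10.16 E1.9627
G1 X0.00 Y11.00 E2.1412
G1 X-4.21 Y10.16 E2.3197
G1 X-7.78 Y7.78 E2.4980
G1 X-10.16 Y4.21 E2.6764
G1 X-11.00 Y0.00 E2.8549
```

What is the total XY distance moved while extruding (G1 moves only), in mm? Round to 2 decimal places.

Sum the Euclidean lengths of each G1 segment: total = 68.67 mm.

68.67 mm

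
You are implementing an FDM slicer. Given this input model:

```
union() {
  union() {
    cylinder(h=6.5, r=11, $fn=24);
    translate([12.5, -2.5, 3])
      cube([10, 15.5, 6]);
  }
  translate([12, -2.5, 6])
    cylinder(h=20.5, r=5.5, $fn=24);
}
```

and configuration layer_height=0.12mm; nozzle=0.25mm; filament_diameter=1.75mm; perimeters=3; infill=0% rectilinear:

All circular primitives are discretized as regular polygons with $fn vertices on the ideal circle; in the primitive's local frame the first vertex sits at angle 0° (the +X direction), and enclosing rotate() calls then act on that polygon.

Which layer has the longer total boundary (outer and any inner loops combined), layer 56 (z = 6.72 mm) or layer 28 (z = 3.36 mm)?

Layer 56 (z = 6.72): the cylinder is absent (z outside [0, 6.5]); the cube at (12.5, -2.5) is present — its section is the full 10×15.5 rectangle (perimeter 51.00 mm); Combining (union): only the 10×15.5 cube at (12.5, -2.5) is present, so the union is just that shape — boundary = 51.00 mm; the r=5.5 cylinder at (12, -2.5) gives a regular 24-gon of circumradius 5.5 (constant along its height) (perimeter = 2·24·5.500·sin(180°/24) = 34.46 mm); Merging all regions: the regions partially overlap (shared area 20.75 mm²), so the edge portions inside another operand are dropped and the merged outline is re-measured after clipping — boundary = 66.91 mm. So its perimeter = 66.91 mm. Layer 28 (z = 3.36): the cylinder: section is a regular 24-gon, circumradius r=11 (perimeter = 2·24·11.000·sin(180°/24) = 68.92 mm); the cube at (12.5, -2.5) is present — its section is the full 10×15.5 rectangle (perimeter 51.00 mm); Merging all regions: the 2 present regions are separate (no shared area or edge), so areas and boundary lengths simply add and each stays a separate island — boundary = 119.92 mm; the cylinder at (12, -2.5) is not intersected at this z (z outside [6, 26.5]); Combining (union): only that combined region is present, so the union is just that shape — boundary = 119.92 mm. So its perimeter = 119.92 mm. Layer 28 is larger (119.92 vs 66.91 mm).

layer 28 (z = 3.36 mm)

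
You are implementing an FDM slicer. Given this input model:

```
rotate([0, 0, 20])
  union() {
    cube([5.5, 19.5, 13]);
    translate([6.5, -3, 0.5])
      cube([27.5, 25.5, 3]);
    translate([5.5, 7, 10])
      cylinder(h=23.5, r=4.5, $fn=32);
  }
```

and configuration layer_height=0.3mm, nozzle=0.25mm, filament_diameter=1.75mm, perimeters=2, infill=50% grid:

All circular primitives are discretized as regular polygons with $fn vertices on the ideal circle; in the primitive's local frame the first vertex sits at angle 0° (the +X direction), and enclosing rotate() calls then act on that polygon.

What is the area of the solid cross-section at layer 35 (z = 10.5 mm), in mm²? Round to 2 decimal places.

138.85 mm²

At z = 10.5 mm: the cube is present — its section is the full 5.5×19.5 rectangle (area 107.25 mm²); the cube at (6.5, -3) does not reach this height (z outside [0.5, 3.5]); the cylinder at (5.5, 7): section is a regular 32-gon, circumradius r=4.5 (area = (32/2)·4.500²·sin(360°/32) = 63.21 mm²); Merging all regions: the regions partially overlap — summed areas 170.46 mm² minus the doubly-counted overlap 31.60 mm² gives 138.85 mm² — area = 138.85 mm²; (whole slice rotated 20° about Z — lengths, areas and connectivity unchanged). Overall, the cross-section is a single solid region. Net area = 138.85 mm².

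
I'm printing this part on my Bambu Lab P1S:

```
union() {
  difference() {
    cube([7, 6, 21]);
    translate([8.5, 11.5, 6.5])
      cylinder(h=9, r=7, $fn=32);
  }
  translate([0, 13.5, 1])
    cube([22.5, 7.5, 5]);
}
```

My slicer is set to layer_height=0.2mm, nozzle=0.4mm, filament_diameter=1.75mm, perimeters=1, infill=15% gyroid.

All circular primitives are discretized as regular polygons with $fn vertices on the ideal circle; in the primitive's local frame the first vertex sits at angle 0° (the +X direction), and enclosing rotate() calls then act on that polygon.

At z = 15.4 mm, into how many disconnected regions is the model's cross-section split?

At z = 15.4 mm: the 7×6 cube contributes its full rectangle; the cylinder at (8.5, 11.5): section is a regular 32-gon, circumradius r=7; Subtracting the remaining from the first: starting from the 7×6 cube, the r=7 cylinder at (8.5, 11.5) partially overlaps it — only the 2.19 mm² overlap (of its 152.95 mm²) is removed, clipping the outline — 1 connected region; the cube at (0, 13.5) is absent (z outside [1, 6]); Merging all regions: only that combined region is present, so the union is just that shape — 1 connected region. The result has 1 disconnected region.

1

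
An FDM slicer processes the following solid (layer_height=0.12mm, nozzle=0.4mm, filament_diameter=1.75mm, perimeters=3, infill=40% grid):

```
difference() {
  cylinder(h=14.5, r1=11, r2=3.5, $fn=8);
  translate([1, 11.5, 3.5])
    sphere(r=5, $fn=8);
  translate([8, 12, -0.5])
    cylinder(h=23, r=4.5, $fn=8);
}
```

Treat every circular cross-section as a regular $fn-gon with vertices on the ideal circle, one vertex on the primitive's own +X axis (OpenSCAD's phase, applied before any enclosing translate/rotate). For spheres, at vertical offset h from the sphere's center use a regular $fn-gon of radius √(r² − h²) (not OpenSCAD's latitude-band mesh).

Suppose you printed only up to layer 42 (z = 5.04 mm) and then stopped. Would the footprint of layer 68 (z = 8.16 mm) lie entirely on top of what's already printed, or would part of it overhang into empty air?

entirely on top

Compare the two slices. At z = 5.04: the cone contributes a regular 8-gon of circumradius 8.393 (interpolated between r1=11 and r2=3.5 at t=0.348) (area = (8/2)·8.393²·sin(360°/8) = 199.25 mm²); the r=5 sphere at (1, 11.5) contributes a regular 8-gon of circumradius √(5²−1.54²) = 4.757 (area = (8/2)·4.757²·sin(360°/8) = 64.00 mm²); the cylinder at (8, 12): section is a regular 8-gon, circumradius r=4.5 (area = (8/2)·4.500²·sin(360°/8) = 57.28 mm²); After the difference (first − rest): starting from the cone (199.25 mm²), the r=5 sphere at (1, 11.5) partially overlaps it — only the 3.08 mm² overlap (of its 64.00 mm²) is removed, clipping the outline; the r=4.5 cylinder at (8, 12) misses the remaining region (no effect) — area = 196.17 mm². At z = 8.16: the cone contributes a regular 8-gon of circumradius 6.779 (interpolated between r1=11 and r2=3.5 at t=0.563) (area = (8/2)·6.779²·sin(360°/8) = 129.99 mm²); the r=5 sphere at (1, 11.5) slices to a regular 8-gon of circumradius 1.812 (√(r²−h²) with h=4.66 from center) (area = (8/2)·1.812²·sin(360°/8) = 9.29 mm²); the r=4.5 cylinder at (8, 12) gives a regular 8-gon of circumradius 4.5 (constant along its height) (area = (8/2)·4.500²·sin(360°/8) = 57.28 mm²); After the difference (first − rest): starting from the cone (129.99 mm²), the r=5 sphere at (1, 11.5) misses the remaining region (no effect); the r=4.5 cylinder at (8, 12) misses the remaining region (no effect) — area = 129.99 mm². Checking containment: the cross-section at z = 8.16 is a subset of the cross-section at z = 5.04.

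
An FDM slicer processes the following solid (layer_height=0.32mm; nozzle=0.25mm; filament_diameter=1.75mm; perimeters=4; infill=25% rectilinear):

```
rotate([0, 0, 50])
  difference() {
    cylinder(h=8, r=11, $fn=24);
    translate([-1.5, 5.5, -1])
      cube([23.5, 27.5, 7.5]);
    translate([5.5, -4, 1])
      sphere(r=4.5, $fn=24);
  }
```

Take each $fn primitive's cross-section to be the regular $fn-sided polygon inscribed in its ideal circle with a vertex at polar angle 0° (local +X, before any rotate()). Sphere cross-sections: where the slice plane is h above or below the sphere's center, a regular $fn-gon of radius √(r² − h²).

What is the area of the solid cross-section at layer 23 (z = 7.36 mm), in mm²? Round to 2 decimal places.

375.81 mm²

At z = 7.36 mm: the r=11 cylinder gives a regular 24-gon of circumradius 11 (constant along its height) (area = (24/2)·11.000²·sin(360°/24) = 375.81 mm²); the cube at (-1.5, 5.5) does not reach this height (z outside [-1, 6.5]); the sphere at (5.5, -4) does not reach this height (|z−center|=6.360 > r=4.5); After the difference (first − rest): none of the subtracted shapes is present at this height, so the r=11 cylinder is unchanged — area = 375.81 mm²; (whole slice rotated 50° about Z — lengths, areas and connectivity unchanged). Overall, the cross-section is a single solid region. Net area = 375.81 mm².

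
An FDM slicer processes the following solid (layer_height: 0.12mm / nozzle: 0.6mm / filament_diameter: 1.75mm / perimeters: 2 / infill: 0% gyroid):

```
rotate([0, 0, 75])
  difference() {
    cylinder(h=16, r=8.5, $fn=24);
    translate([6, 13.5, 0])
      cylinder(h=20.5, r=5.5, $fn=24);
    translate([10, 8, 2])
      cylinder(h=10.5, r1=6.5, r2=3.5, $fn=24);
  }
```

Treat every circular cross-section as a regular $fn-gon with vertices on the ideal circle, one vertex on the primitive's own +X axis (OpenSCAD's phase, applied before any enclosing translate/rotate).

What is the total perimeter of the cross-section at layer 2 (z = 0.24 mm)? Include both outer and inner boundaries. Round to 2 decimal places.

At z = 0.24 mm: the r=8.5 cylinder gives a regular 24-gon of circumradius 8.5 (constant along its height) (perimeter = 2·24·8.500·sin(180°/24) = 53.25 mm); the cylinder at (6, 13.5): section is a regular 24-gon, circumradius r=5.5 (perimeter = 2·24·5.500·sin(180°/24) = 34.46 mm); the cone at (10, 8) does not reach this height (z outside [2, 12.5]); After the difference (first − rest): starting from the r=8.5 cylinder, the r=5.5 cylinder at (6, 13.5) misses the remaining region (no effect) — boundary = 53.25 mm; (whole slice rotated 75° about Z — lengths, areas and connectivity unchanged). Overall, the cross-section is a single solid region. Total boundary length (outer) = 53.25 mm.

53.25 mm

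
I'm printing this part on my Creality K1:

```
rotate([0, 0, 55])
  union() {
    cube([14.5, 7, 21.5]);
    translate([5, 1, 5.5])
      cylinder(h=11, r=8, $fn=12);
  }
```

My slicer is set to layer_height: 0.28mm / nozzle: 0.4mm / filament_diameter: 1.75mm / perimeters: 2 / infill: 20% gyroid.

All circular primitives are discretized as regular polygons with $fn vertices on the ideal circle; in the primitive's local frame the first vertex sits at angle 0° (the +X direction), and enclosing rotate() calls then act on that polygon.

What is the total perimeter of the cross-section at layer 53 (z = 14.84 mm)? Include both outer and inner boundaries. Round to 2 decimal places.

55.07 mm

At z = 14.84 mm: the 14.5×7 cube contributes its full rectangle (perimeter 43.00 mm); the r=8 cylinder at (5, 1) contributes a regular 12-gon of circumradius 8 (perimeter = 2·12·8.000·sin(180°/12) = 49.69 mm); Combining (union): the regions partially overlap (shared area 84.58 mm²), so the edge portions inside another operand are dropped and the merged outline is re-measured after clipping — boundary = 55.07 mm; (whole slice rotated 55° about Z — lengths, areas and connectivity unchanged). Overall, the cross-section is a single solid region. Total boundary length (outer) = 55.07 mm.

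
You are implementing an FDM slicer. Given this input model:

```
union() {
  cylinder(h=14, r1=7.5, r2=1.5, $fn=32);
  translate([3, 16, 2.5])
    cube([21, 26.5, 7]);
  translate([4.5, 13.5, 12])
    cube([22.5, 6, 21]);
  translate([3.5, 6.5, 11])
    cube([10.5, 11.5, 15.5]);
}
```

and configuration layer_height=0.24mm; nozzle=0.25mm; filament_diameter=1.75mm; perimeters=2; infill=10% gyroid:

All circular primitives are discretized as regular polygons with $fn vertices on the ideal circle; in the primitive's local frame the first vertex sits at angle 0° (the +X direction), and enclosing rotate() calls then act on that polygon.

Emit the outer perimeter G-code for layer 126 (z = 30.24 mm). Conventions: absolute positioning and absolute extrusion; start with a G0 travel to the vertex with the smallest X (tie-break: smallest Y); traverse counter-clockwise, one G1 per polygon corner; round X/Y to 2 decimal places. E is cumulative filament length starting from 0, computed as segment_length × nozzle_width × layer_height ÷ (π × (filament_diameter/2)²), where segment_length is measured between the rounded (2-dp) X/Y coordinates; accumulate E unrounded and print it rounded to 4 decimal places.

At z = 30.24 mm: the cone is not intersected at this z (z outside [0, 14]); the cube at (3, 16) is not intersected at this z (z outside [2.5, 9.5]); the 22.5×6 cube at (4.5, 13.5) contributes its full rectangle; the cube at (3.5, 6.5) is not intersected at this z (z outside [11, 26.5]); Taking the union: only the 22.5×6 cube at (4.5, 13.5) is present, so the union is just that shape — 1 connected region. The outline is a single polygon with 4 vertices. Extrusion per mm of travel: 0.25 × 0.24 / (π × 0.875²) = 0.024945. Accumulating E over each segment gives final E = 1.4219.

G0 X4.50 Y13.50 Z30.24
G1 X27.00 Y13.50 E0.5613
G1 X27.00 Y19.50 E0.7109
G1 X4.50 Y19.50 E1.2722
G1 X4.50 Y13.50 E1.4219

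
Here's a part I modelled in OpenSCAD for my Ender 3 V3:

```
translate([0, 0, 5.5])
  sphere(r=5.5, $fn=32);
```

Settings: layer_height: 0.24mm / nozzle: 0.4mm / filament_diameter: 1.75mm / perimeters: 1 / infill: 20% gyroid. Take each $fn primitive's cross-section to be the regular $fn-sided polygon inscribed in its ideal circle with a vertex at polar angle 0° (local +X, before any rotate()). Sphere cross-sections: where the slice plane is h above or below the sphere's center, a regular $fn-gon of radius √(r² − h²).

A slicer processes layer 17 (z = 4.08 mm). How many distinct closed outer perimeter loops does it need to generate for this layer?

At z = 4.08 mm: the sphere: section is a regular 32-gon, circumradius = √(r²−h²) = √(5.5²−1.42²) = 5.314. The result has 1 disconnected region.

1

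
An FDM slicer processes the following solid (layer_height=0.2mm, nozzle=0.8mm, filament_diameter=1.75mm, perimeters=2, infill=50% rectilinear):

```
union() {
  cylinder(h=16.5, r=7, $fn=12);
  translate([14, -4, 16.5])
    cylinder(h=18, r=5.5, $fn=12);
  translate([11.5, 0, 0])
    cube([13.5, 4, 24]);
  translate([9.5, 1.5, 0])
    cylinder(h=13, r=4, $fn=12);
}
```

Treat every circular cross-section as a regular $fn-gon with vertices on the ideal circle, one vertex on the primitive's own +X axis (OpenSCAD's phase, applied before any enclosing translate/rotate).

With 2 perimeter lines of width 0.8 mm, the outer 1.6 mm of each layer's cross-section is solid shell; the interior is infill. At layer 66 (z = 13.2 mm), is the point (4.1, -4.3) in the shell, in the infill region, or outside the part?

At z = 13.2 mm: the cylinder: section is a regular 12-gon, circumradius r=7; the cylinder at (14, -4) is not intersected at this z (z outside [16.5, 34.5]); the cube at (11.5, 0) (footprint 13.5×4) is included at this height; the cylinder at (9.5, 1.5) is not intersected at this z (z outside [0, 13]); Taking the union: the 2 present regions are separate (no shared area or edge), so areas and boundary lengths simply add and each stays a separate island — 2 connected regions. Overall, the cross-section has 2 separate islands. The nearest boundary edge runs (6.06, -3.50)→(3.50, -6.06); distance from the point to it = 0.82 mm. (Shell/infill is judged within the island containing the point — the largest one.) The point is inside the cross-section, 0.82 mm from the nearest boundary — within the 1.6 mm shell band (2 × 0.8).

shell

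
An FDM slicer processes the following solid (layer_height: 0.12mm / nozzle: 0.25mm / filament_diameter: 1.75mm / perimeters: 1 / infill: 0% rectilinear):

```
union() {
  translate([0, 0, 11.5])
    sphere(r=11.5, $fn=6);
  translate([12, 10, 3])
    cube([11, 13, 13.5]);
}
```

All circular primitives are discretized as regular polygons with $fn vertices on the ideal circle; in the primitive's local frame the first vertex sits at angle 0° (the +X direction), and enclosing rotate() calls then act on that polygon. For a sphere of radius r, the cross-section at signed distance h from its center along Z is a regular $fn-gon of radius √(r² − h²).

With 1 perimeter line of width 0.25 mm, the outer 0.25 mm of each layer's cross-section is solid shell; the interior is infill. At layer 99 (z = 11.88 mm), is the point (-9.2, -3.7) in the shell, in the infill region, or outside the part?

shell

At z = 11.88 mm: the sphere: section is a regular 6-gon, circumradius = √(r²−h²) = √(11.5²−0.38²) = 11.494; the cube at (12, 10) is present — its section is the full 11×13 rectangle; Combining (union): the 2 present regions are separate (no shared area or edge), so areas and boundary lengths simply add and each stays a separate island — 2 connected regions. Overall, the cross-section has 2 separate islands. The nearest boundary edge runs (-5.75, -9.95)→(-11.49, 0.00); distance from the point to it = 0.14 mm. (Shell/infill is judged within the island containing the point — the largest one.) The point is inside the cross-section, 0.14 mm from the nearest boundary — within the 0.25 mm shell band (1 × 0.25).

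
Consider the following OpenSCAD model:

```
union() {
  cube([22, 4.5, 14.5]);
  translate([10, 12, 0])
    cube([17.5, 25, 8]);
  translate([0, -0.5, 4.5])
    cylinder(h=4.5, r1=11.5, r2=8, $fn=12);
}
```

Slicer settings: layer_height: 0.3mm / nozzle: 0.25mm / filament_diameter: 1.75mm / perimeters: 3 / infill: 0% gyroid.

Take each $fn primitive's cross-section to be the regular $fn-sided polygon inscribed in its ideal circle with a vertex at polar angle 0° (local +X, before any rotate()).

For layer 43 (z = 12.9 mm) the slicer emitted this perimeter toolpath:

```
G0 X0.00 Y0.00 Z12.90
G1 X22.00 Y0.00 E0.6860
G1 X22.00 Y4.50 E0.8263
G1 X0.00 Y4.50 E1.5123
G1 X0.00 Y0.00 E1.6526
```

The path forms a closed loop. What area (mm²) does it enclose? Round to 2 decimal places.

99.00 mm²

Apply the shoelace formula to the sequence of (X, Y) vertices; enclosed area = 99.00 mm².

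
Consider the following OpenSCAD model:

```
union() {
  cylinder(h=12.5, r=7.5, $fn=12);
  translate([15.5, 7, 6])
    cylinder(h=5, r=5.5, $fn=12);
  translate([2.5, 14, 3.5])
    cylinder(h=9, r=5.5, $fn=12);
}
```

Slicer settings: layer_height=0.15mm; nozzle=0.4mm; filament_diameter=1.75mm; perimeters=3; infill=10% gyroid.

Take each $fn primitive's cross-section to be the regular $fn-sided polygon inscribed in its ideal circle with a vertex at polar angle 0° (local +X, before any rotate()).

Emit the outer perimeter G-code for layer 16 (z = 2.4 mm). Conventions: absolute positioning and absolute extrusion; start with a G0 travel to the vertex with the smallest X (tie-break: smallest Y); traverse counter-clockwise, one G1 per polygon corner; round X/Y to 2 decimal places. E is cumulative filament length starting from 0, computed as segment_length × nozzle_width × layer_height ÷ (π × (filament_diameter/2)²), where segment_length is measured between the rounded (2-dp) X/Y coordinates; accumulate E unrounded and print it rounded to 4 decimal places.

At z = 2.4 mm: the r=7.5 cylinder gives a regular 12-gon of circumradius 7.5 (constant along its height); the cylinder at (15.5, 7) does not reach this height (z outside [6, 11]); the cylinder at (2.5, 14) does not reach this height (z outside [3.5, 12.5]); Combining (union): only the r=7.5 cylinder is present, so the union is just that shape — 1 connected region. The outline is a single polygon with 12 vertices. Extrusion per mm of travel: 0.4 × 0.15 / (π × 0.875²) = 0.024945. Accumulating E over each segment gives final E = 1.1626.

G0 X-7.50 Y0.00 Z2.40
G1 X-6.50 Y-3.75 E0.0968
G1 X-3.75 Y-6.50 E0.1938
G1 X0.00 Y-7.50 E0.2906
G1 X3.75 Y-6.50 E0.3875
G1 X6.50 Y-3.75 E0.4845
G1 X7.50 Y0.00 E0.5813
G1 X6.50 Y3.75 E0.6781
G1 X3.75 Y6.50 E0.7751
G1 X0.00 Y7.50 E0.8719
G1 X-3.75 Y6.50 E0.9687
G1 X-6.50 Y3.75 E1.0657
G1 X-7.50 Y0.00 E1.1626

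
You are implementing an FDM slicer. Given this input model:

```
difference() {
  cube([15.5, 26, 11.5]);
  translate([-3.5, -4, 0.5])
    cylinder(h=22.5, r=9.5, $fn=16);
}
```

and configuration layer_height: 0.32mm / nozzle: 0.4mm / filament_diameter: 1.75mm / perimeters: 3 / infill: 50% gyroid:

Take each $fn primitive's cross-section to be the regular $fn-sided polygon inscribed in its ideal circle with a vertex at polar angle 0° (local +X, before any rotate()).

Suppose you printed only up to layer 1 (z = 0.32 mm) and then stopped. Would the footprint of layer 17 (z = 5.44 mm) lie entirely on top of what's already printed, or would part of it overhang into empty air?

Compare the two slices. At z = 0.32: the 15.5×26 cube contributes its full rectangle (area 403.00 mm²); the cylinder at (-3.5, -4) does not reach this height (z outside [0.5, 23]); Subtracting the remaining from the first: none of the subtracted shapes is present at this height, so the 15.5×26 cube is unchanged — area = 403.00 mm². At z = 5.44: the 15.5×26 cube contributes its full rectangle (area 403.00 mm²); the r=9.5 cylinder at (-3.5, -4) contributes a regular 16-gon of circumradius 9.5 (area = (16/2)·9.500²·sin(360°/16) = 276.30 mm²); Taking the first minus the rest: starting from the 15.5×26 cube (403.00 mm²), the r=9.5 cylinder at (-3.5, -4) partially overlaps it — only the 14.67 mm² overlap (of its 276.30 mm²) is removed, clipping the outline — area = 388.33 mm². Checking containment: the cross-section at z = 5.44 is a subset of the cross-section at z = 0.32.

entirely on top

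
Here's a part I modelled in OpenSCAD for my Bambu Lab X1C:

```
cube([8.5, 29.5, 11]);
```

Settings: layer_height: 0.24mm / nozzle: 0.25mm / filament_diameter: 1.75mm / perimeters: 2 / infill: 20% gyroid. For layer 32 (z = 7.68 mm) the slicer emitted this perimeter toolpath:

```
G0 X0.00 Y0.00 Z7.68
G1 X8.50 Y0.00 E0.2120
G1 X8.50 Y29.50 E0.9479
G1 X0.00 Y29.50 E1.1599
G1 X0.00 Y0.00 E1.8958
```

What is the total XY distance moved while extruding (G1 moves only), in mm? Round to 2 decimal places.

76.00 mm

Sum the Euclidean lengths of each G1 segment: total = 76.00 mm.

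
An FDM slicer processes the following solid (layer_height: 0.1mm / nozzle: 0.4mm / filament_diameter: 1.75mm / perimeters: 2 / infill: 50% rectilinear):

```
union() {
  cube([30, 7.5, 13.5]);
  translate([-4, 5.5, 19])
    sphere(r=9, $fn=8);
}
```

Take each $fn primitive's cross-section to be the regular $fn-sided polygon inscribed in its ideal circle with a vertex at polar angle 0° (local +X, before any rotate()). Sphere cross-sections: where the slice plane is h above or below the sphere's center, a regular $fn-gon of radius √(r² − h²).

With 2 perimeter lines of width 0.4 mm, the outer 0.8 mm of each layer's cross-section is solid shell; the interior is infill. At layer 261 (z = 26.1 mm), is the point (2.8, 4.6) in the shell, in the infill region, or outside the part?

At z = 26.1 mm: the cube does not reach this height (z outside [0, 13.5]); the sphere at (-4, 5.5): section is a regular 8-gon, circumradius = √(r²−h²) = √(9²−7.1²) = 5.531; Merging all regions: only the r=9 sphere at (-4, 5.5) is present, so the union is just that shape — 1 connected region. Overall, the cross-section is a single solid region. The nearest boundary edge runs (-0.09, 1.59)→(1.53, 5.50); distance from the point to it = 1.52 mm. The point is not inside any of the regions above, so it lies outside the cross-section (1.52 mm from the nearest boundary).

outside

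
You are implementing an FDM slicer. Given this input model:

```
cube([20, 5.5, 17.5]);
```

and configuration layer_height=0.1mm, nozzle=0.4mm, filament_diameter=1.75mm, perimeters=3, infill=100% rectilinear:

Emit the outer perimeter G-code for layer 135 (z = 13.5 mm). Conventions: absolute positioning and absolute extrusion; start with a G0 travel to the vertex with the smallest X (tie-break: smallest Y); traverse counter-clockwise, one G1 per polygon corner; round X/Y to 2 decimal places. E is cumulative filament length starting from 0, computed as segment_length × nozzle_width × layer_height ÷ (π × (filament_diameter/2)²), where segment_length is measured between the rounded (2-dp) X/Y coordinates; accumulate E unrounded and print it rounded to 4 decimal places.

G0 X0.00 Y0.00 Z13.50
G1 X20.00 Y0.00 E0.3326
G1 X20.00 Y5.50 E0.4241
G1 X0.00 Y5.50 E0.7567
G1 X0.00 Y0.00 E0.8481

At z = 13.5 mm: the 20×5.5 cube contributes its full rectangle. The outline is a single polygon with 4 vertices. Extrusion per mm of travel: 0.4 × 0.1 / (π × 0.875²) = 0.016630. Accumulating E over each segment gives final E = 0.8481.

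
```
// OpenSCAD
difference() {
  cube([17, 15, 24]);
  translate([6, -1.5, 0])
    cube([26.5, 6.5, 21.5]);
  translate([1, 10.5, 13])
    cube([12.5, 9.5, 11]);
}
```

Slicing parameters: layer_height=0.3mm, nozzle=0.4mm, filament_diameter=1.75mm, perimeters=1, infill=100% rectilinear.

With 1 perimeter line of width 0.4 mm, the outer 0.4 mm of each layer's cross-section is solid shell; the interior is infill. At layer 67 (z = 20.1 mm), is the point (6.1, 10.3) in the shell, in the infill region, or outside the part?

At z = 20.1 mm: the 17×15 cube contributes its full rectangle; the cube at (6, -1.5) (footprint 26.5×6.5) is included at this height; the cube at (1, 10.5) (footprint 12.5×9.5) is included at this height; Subtracting the remaining from the first: starting from the 17×15 cube, the 26.5×6.5 cube at (6, -1.5) partially overlaps it — only the 55.00 mm² overlap (of its 172.25 mm²) is removed, clipping the outline; the 12.5×9.5 cube at (1, 10.5) partially overlaps it — only the 56.25 mm² overlap (of its 118.75 mm²) is removed, clipping the outline — 1 connected region. Overall, the cross-section is a single solid region. The nearest boundary edge runs (1.00, 10.50)→(13.50, 10.50); distance from the point to it = 0.20 mm. The point is inside the cross-section, 0.20 mm from the nearest boundary — within the 0.4 mm shell band (1 × 0.4).

shell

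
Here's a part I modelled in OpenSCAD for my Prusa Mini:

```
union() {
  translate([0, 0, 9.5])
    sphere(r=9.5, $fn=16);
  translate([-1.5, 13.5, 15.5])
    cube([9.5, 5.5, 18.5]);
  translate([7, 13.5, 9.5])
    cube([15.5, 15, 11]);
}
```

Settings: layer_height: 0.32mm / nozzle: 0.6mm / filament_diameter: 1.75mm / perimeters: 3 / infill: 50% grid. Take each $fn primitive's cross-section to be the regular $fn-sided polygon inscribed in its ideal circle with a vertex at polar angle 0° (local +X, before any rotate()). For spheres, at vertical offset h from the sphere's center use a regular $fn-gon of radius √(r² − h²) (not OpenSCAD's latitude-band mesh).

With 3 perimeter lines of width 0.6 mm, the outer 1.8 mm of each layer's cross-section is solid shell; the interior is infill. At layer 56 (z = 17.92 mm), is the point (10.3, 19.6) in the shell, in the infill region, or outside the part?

At z = 17.92 mm: the r=9.5 sphere contributes a regular 16-gon of circumradius √(9.5²−8.42²) = 4.399; the 9.5×5.5 cube at (-1.5, 13.5) contributes its full rectangle; the 15.5×15 cube at (7, 13.5) contributes its full rectangle; Combining (union): the regions partially overlap (shared area 5.50 mm²), so overlapping operands fuse into one piece — 2 connected regions. Overall, the cross-section has 2 separate islands. The nearest boundary edge runs (7.00, 19.00)→(7.00, 28.50); distance from the point to it = 3.30 mm. (Shell/infill is judged within the island containing the point — the largest one.) The point is inside the cross-section and 3.30 mm from the nearest boundary — more than the 1.8 mm shell width (3 × 0.6), so it's in the infill interior.

infill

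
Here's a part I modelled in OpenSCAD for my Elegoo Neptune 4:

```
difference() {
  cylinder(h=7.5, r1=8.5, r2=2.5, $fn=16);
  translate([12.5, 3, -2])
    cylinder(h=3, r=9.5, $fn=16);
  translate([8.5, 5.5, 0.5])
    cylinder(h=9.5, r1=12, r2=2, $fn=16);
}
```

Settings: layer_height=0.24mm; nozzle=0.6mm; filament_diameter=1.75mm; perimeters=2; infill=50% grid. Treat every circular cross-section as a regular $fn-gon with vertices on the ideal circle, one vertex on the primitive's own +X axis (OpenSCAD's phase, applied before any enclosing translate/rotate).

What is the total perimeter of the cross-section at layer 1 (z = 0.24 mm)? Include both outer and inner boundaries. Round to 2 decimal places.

At z = 0.24 mm: the cone: at t=0.032 of its height the radius interpolates to r₁+(r₂−r₁)t = 8.308, giving a regular 16-gon of that circumradius (perimeter = 2·16·8.308·sin(180°/16) = 51.87 mm); the r=9.5 cylinder at (12.5, 3) gives a regular 16-gon of circumradius 9.5 (constant along its height) (perimeter = 2·16·9.500·sin(180°/16) = 59.31 mm); the cone at (8.5, 5.5) is not intersected at this z (z outside [0.5, 10]); After the difference (first − rest): starting from the cone, the r=9.5 cylinder at (12.5, 3) partially overlaps it — only the 38.84 mm² overlap (of its 276.30 mm²) is removed, clipping the outline — boundary = 51.39 mm. Overall, the cross-section is a single solid region. Total boundary length (outer) = 51.39 mm.

51.39 mm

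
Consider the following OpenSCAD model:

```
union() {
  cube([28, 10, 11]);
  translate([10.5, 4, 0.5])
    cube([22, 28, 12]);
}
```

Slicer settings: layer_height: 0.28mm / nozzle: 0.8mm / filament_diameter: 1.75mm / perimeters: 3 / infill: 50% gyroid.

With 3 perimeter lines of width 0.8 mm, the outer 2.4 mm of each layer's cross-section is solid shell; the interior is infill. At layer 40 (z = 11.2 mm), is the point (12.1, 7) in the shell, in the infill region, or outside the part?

shell

At z = 11.2 mm: the cube is absent (z outside [0, 11]); the cube at (10.5, 4) is present — its section is the full 22×28 rectangle; Taking the union: only the 22×28 cube at (10.5, 4) is present, so the union is just that shape — 1 connected region. Overall, the cross-section is a single solid region. The nearest boundary edge runs (10.50, 32.00)→(10.50, 4.00); distance from the point to it = 1.60 mm. The point is inside the cross-section, 1.60 mm from the nearest boundary — within the 2.4 mm shell band (3 × 0.8).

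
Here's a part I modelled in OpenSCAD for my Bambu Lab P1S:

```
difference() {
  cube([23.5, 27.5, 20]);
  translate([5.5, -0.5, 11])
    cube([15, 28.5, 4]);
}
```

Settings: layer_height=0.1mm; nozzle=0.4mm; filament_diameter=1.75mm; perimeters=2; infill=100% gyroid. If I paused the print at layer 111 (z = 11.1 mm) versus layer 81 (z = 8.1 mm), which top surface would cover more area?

layer 81 (z = 8.1 mm)

Layer 111 (z = 11.1): the 23.5×27.5 cube contributes its full rectangle (area 646.25 mm²); the cube at (5.5, -0.5) (footprint 15×28.5) is included at this height (area 427.50 mm²); Taking the first minus the rest: starting from the 23.5×27.5 cube (646.25 mm²), the 15×28.5 cube at (5.5, -0.5) partially overlaps it — only the 412.50 mm² overlap (of its 427.50 mm²) is removed, clipping the outline — area = 233.75 mm². So its area = 233.75 mm². Layer 81 (z = 8.1): the cube (footprint 23.5×27.5) is included at this height (area 646.25 mm²); the cube at (5.5, -0.5) does not reach this height (z outside [11, 15]); Taking the first minus the rest: none of the subtracted shapes is present at this height, so the 23.5×27.5 cube is unchanged — area = 646.25 mm². So its area = 646.25 mm². Layer 81 is larger (646.25 vs 233.75 mm²).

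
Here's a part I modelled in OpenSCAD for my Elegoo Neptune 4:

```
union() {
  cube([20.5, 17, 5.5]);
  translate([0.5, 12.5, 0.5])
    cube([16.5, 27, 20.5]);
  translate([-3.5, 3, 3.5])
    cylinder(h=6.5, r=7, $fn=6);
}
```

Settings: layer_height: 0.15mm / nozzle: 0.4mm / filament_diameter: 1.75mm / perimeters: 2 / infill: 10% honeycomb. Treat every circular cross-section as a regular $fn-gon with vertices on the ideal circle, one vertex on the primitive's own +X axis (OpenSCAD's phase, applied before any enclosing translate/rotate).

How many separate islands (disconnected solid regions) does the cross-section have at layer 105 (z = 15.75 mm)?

At z = 15.75 mm: the cube is not intersected at this z (z outside [0, 5.5]); the cube at (0.5, 12.5) is present — its section is the full 16.5×27 rectangle; the cylinder at (-3.5, 3) does not reach this height (z outside [3.5, 10]); Merging all regions: only the 16.5×27 cube at (0.5, 12.5) is present, so the union is just that shape — 1 connected region. Overall, the cross-section is a single solid region. Island count = 1.

1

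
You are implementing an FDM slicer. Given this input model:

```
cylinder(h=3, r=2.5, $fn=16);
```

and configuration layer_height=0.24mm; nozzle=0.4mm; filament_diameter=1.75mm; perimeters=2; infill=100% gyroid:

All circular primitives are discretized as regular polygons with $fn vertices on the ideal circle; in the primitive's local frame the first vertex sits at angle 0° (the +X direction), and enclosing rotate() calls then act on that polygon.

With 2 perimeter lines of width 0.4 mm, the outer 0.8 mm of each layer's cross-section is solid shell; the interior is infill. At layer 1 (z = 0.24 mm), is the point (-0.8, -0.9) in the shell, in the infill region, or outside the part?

infill

At z = 0.24 mm: the r=2.5 cylinder gives a regular 16-gon of circumradius 2.5 (constant along its height). Overall, the cross-section is a single solid region. The nearest boundary edge runs (-1.77, -1.77)→(-0.96, -2.31); distance from the point to it = 1.26 mm. The point is inside the cross-section and 1.26 mm from the nearest boundary — more than the 0.8 mm shell width (2 × 0.4), so it's in the infill interior.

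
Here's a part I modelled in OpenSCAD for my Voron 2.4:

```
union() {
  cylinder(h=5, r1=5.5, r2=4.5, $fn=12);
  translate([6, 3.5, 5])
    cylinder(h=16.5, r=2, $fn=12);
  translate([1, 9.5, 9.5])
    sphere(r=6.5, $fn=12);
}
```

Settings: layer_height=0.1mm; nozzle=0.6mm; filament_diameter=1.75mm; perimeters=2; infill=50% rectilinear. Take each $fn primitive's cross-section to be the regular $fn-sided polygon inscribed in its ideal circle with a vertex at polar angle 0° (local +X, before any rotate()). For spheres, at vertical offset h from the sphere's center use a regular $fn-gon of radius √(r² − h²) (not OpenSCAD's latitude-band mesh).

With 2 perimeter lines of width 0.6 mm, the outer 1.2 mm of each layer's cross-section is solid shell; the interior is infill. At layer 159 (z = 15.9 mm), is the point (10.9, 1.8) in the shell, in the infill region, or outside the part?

At z = 15.9 mm: the cone is not intersected at this z (z outside [0, 5]); the r=2 cylinder at (6, 3.5) contributes a regular 12-gon of circumradius 2; the r=6.5 sphere at (1, 9.5) contributes a regular 12-gon of circumradius √(6.5²−6.4²) = 1.136; Combining (union): the 2 present regions are separate (no shared area or edge), so areas and boundary lengths simply add and each stays a separate island — 2 connected regions. Overall, the cross-section has 2 separate islands. The nearest boundary edge runs (8.00, 3.50)→(7.73, 2.50); distance from the point to it = 3.24 mm. The point is not inside any of the regions above, so it lies outside the cross-section (3.24 mm from the nearest boundary).

outside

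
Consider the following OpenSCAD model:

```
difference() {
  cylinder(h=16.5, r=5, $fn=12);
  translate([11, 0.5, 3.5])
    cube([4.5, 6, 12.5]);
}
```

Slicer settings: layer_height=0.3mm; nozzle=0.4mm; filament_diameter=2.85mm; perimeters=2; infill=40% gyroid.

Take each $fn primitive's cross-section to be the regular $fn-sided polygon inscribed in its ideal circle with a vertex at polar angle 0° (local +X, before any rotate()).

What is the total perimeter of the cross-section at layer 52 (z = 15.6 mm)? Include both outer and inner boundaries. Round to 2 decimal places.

At z = 15.6 mm: the r=5 cylinder gives a regular 12-gon of circumradius 5 (constant along its height) (perimeter = 2·12·5.000·sin(180°/12) = 31.06 mm); the 4.5×6 cube at (11, 0.5) contributes its full rectangle (perimeter 21.00 mm); After the difference (first − rest): starting from the r=5 cylinder, the 4.5×6 cube at (11, 0.5) misses the remaining region (no effect) — boundary = 31.06 mm. Overall, the cross-section is a single solid region. Total boundary length (outer) = 31.06 mm.

31.06 mm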